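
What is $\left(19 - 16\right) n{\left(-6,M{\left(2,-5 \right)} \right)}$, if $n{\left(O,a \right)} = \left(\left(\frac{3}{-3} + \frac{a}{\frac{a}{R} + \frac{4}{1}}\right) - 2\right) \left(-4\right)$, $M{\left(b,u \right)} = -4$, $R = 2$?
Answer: $60$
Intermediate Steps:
$n{\left(O,a \right)} = 12 - \frac{4 a}{4 + \frac{a}{2}}$ ($n{\left(O,a \right)} = \left(\left(\frac{3}{-3} + \frac{a}{\frac{a}{2} + \frac{4}{1}}\right) - 2\right) \left(-4\right) = \left(\left(3 \left(- \frac{1}{3}\right) + \frac{a}{a \frac{1}{2} + 4 \cdot 1}\right) - 2\right) \left(-4\right) = \left(\left(-1 + \frac{a}{\frac{a}{2} + 4}\right) - 2\right) \left(-4\right) = \left(\left(-1 + \frac{a}{4 + \frac{a}{2}}\right) - 2\right) \left(-4\right) = \left(-3 + \frac{a}{4 + \frac{a}{2}}\right) \left(-4\right) = 12 - \frac{4 a}{4 + \frac{a}{2}}$)
$\left(19 - 16\right) n{\left(-6,M{\left(2,-5 \right)} \right)} = \left(19 - 16\right) \frac{4 \left(24 - 4\right)}{8 - 4} = 3 \cdot 4 \cdot \frac{1}{4} \cdot 20 = 3 \cdot 20 = 60$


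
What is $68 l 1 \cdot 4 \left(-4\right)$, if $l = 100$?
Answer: $-108800$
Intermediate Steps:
$68 l 1 \cdot 4 \left(-4\right) = 68 \cdot 100 \cdot 1 \cdot 4 \left(-4\right) = 6800 \cdot 4 \left(-4\right) = 6800 \left(-16\right) = -108800$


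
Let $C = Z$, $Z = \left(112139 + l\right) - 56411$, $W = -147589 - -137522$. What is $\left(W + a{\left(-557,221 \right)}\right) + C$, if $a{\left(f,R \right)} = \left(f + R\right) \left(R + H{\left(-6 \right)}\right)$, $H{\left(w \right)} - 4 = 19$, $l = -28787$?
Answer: $-65110$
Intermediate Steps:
$H{\left(w \right)} = 23$ ($H{\left(w \right)} = 4 + 19 = 23$)
$a{\left(f,R \right)} = \left(23 + R\right) \left(R + f\right)$ ($a{\left(f,R \right)} = \left(f + R\right) \left(R + 23\right) = \left(R + f\right) \left(23 + R\right) = \left(23 + R\right) \left(R + f\right)$)
$W = -10067$ ($W = -147589 + 137522 = -10067$)
$Z = 26941$ ($Z = \left(112139 - 28787\right) - 56411 = 83352 - 56411 = 26941$)
$C = 26941$
$\left(W + a{\left(-557,221 \right)}\right) + C = \left(-10067 + \left(221^{2} + 23 \cdot 221 + 23 \left(-557\right) + 221 \left(-557\right)\right)\right) + 26941 = \left(-10067 + \left(48841 + 5083 - 12811 - 123097\right)\right) + 26941 = \left(-10067 - 81984\right) + 26941 = -92051 + 26941 = -65110$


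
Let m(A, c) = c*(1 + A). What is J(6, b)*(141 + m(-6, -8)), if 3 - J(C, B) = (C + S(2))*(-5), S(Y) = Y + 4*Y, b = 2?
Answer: 15023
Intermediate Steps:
S(Y) = 5*Y
J(C, B) = 53 + 5*C (J(C, B) = 3 - (C + 5*2)*(-5) = 3 - (C + 10)*(-5) = 3 - (10 + C)*(-5) = 3 - (-50 - 5*C) = 3 + (50 + 5*C) = 53 + 5*C)
J(6, b)*(141 + m(-6, -8)) = (53 + 5*6)*(141 - 8*(1 - 6)) = (53 + 30)*(141 - 8*(-5)) = 83*(141 + 40) = 83*181 = 15023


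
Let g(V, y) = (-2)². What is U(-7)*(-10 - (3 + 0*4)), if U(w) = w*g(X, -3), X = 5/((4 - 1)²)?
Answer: 364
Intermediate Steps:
X = 5/9 (X = 5/(3²) = 5/9 ≈ 0.55556)
g(V, y) = 4
U(w) = 4*w (U(w) = w*4 = 4*w)
U(-7)*(-10 - (3 + 0*4)) = (4*(-7))*(-10 - (3 + 0*4)) = -28*(-10 - (3 + 0)) = -28*(-10 - 1*3) = -28*(-10 - 3) = -28*(-13) = 364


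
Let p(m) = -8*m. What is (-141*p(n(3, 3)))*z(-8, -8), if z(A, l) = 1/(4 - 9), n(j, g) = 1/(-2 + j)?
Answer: -1128/5 ≈ -225.60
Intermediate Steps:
z(A, l) = -⅕ (z(A, l) = 1/(-5) = -⅕)
(-141*p(n(3, 3)))*z(-8, -8) = -(-1128)/(-2 + 3)*(-⅕) = -(-1128)/1*(-⅕) = -(-1128)*(-⅕) = -141*(-8)*(-⅕) = 1128*(-⅕) = -1128/5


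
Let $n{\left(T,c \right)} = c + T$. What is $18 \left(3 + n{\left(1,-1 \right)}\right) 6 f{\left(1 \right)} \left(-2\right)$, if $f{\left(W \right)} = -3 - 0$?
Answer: $1944$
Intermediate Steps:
$n{\left(T,c \right)} = T + c$
$f{\left(W \right)} = -3$ ($f{\left(W \right)} = -3 + 0 = -3$)
$18 \left(3 + n{\left(1,-1 \right)}\right) 6 f{\left(1 \right)} \left(-2\right) = 18 \left(3 + \left(1 - 1\right)\right) 6 \left(\left(-3\right) \left(-2\right)\right) = 18 \left(3 + 0\right) 6 \cdot 6 = 18 \cdot 3 \cdot 6 \cdot 6 = 18 \cdot 18 \cdot 6 = 324 \cdot 6 = 1944$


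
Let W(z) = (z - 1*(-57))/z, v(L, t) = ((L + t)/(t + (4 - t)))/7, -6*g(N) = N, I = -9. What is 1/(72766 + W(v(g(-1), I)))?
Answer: 53/3847075 ≈ 1.3777e-5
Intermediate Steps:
g(N) = -N/6
v(L, t) = L/28 + t/28 (v(L, t) = ((L + t)/4)*(⅐) = ((L + t)*(¼))*(⅐) = (L/4 + t/4)*(⅐) = L/28 + t/28)
W(z) = (57 + z)/z (W(z) = (z + 57)/z = (57 + z)/z)
1/(72766 + W(v(g(-1), I))) = 1/(72766 + (57 + ((-⅙*(-1))/28 + (1/28)*(-9)))/((-⅙*(-1))/28 + (1/28)*(-9))) = 1/(72766 + (57 + ((1/28)*(⅙) - 9/28))/((1/28)*(⅙) - 9/28)) = 1/(72766 + (57 + (1/168 - 9/28))/(1/168 - 9/28)) = 1/(72766 + (57 - 53/168)/(-53/168)) = 1/(72766 - 168/53*9523/168) = 1/(72766 - 9523/53) = 1/(3847075/53) = 53/3847075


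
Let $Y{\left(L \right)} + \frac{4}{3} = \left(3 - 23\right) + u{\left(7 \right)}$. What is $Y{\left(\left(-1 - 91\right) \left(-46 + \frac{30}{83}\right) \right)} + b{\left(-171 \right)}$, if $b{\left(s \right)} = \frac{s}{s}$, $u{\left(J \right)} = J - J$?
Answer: $- \frac{61}{3} \approx -20.333$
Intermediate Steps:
$u{\left(J \right)} = 0$
$b{\left(s \right)} = 1$
$Y{\left(L \right)} = - \frac{64}{3}$ ($Y{\left(L \right)} = - \frac{4}{3} + \left(\left(3 - 23\right) + 0\right) = - \frac{4}{3} + \left(-20 + 0\right) = - \frac{4}{3} - 20 = - \frac{64}{3}$)
$Y{\left(\left(-1 - 91\right) \left(-46 + \frac{30}{83}\right) \right)} + b{\left(-171 \right)} = - \frac{64}{3} + 1 = - \frac{61}{3}$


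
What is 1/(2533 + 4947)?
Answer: 1/7480 ≈ 0.00013369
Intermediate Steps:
1/(2533 + 4947) = 1/7480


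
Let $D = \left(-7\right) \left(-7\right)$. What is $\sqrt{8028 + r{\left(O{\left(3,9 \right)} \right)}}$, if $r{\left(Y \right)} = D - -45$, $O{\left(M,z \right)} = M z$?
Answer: $\sqrt{8122} \approx 90.122$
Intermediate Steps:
$D = 49$
$r{\left(Y \right)} = 94$ ($r{\left(Y \right)} = 49 - -45 = 49 + 45 = 94$)
$\sqrt{8028 + r{\left(O{\left(3,9 \right)} \right)}} = \sqrt{8028 + 94} = \sqrt{8122}$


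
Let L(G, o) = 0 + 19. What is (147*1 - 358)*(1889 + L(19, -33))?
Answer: -402588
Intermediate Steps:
L(G, o) = 19
(147*1 - 358)*(1889 + L(19, -33)) = (147*1 - 358)*(1889 + 19) = (147 - 358)*1908 = -211*1908 = -402588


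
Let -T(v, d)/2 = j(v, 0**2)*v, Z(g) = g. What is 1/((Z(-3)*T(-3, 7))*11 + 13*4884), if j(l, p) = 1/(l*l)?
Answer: 1/63470 ≈ 1.5755e-5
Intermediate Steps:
j(l, p) = l**(-2) (j(l, p) = 1/(l**2) = l**(-2))
T(v, d) = -2/v (T(v, d) = -2*v/v**2 = -2/v)
1/((Z(-3)*T(-3, 7))*11 + 13*4884) = 1/(-(-6)/(-3)*11 + 13*4884) = 1/(-(-6)*(-1)/3*11 + 63492) = 1/(-3*2/3*11 + 63492) = 1/(-2*11 + 63492) = 1/(-22 + 63492) = 1/63470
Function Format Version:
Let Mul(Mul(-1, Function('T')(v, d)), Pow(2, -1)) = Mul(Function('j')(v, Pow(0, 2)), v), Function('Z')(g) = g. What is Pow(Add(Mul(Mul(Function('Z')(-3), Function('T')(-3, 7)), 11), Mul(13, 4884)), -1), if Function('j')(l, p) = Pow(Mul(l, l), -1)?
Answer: Rational(1, 63470) ≈ 1.5755e-5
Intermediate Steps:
Function('j')(l, p) = Pow(l, -2) (Function('j')(l, p) = Pow(Pow(l, 2), -1) = Pow(l, -2))
Function('T')(v, d) = Mul(-2, Pow(v, -1)) (Function('T')(v, d) = Mul(-2, Mul(Pow(v, -2), v)) = Mul(-2, Pow(v, -1)))
Pow(Add(Mul(Mul(Function('Z')(-3), Function('T')(-3, 7)), 11), Mul(13, 4884)), -1) = Pow(Add(Mul(Mul(-3, Mul(-2, Pow(-3, -1))), 11), Mul(13, 4884)), -1) = Pow(Add(Mul(Mul(-3, Mul(-2, Rational(-1, 3))), 11), 63492), -1) = Pow(Add(Mul(Mul(-3, Rational(2, 3)), 11), 63492), -1) = Pow(Add(Mul(-2, 11), 63492), -1) = Pow(Add(-22, 63492), -1) = Pow(63470, -1) = Rational(1, 63470)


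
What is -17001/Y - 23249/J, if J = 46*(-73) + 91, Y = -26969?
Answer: 682544548/88107723 ≈ 7.7467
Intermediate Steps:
J = -3267 (J = -3358 + 91 = -3267)
-17001/Y - 23249/J = -17001/(-26969) - 23249/(-3267) = -17001*(-1/26969) - 23249*(-1/3267) = 17001/26969 + 23249/3267 = 682544548/88107723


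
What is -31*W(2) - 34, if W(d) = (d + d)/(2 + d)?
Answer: -65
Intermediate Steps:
W(d) = 2*d/(2 + d) (W(d) = (2*d)/(2 + d) = 2*d/(2 + d))
-31*W(2) - 34 = -62*2/(2 + 2) - 34 = -62*2/4 - 34 = -31*1 - 34 = -31 - 34 = -65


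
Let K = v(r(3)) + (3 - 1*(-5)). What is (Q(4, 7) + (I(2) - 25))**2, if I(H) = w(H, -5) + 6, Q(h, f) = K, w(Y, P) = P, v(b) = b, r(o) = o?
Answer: 169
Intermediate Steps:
K = 11 (K = 3 + (3 - 1*(-5)) = 3 + (3 + 5) = 3 + 8 = 11)
Q(h, f) = 11
I(H) = 1 (I(H) = -5 + 6 = 1)
(Q(4, 7) + (I(2) - 25))**2 = (11 + (1 - 25))**2 = (11 - 24)**2 = (-13)**2 = 169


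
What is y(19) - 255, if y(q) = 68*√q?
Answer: -255 + 68*√19 ≈ 41.405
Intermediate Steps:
y(19) - 255 = 68*√19 - 255 = -255 + 68*√19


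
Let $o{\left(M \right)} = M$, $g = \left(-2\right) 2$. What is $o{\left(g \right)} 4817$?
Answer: $-19268$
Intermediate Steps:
$g = -4$
$o{\left(g \right)} 4817 = \left(-4\right) 4817 = -19268$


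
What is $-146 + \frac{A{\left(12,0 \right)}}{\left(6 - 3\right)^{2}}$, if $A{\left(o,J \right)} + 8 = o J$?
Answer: $- \frac{1322}{9} \approx -146.89$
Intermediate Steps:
$A{\left(o,J \right)} = -8 + J o$ ($A{\left(o,J \right)} = -8 + o J = -8 + J o$)
$-146 + \frac{A{\left(12,0 \right)}}{\left(6 - 3\right)^{2}} = -146 + \frac{-8 + 0 \cdot 12}{\left(6 - 3\right)^{2}} = -146 + \frac{-8 + 0}{3^{2}} = -146 + \frac{1}{9} \left(-8\right) = -146 - \frac{8}{9} = - \frac{1322}{9}$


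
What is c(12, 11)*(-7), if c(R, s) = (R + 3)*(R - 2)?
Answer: -1050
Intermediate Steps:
c(R, s) = (-2 + R)*(3 + R) (c(R, s) = (3 + R)*(-2 + R) = (-2 + R)*(3 + R))
c(12, 11)*(-7) = (-6 + 12 + 12²)*(-7) = (-6 + 12 + 144)*(-7) = 150*(-7) = -1050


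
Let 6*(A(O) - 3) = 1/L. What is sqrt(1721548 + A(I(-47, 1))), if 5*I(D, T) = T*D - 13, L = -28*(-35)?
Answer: sqrt(303681596430)/420 ≈ 1312.1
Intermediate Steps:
L = 980
I(D, T) = -13/5 + D*T/5 (I(D, T) = (T*D - 13)/5 = (D*T - 13)/5 = (-13 + D*T)/5 = -13/5 + D*T/5)
A(O) = 17641/5880 (A(O) = 3 + (1/6)/980 = 3 + (1/6)*(1/980) = 3 + 1/5880 = 17641/5880)
sqrt(1721548 + A(I(-47, 1))) = sqrt(1721548 + 17641/5880) = sqrt(10122719881/5880) = sqrt(303681596430)/420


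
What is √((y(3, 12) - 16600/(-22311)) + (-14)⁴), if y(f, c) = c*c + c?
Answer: 2*√533354675917/7437 ≈ 196.40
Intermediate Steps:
y(f, c) = c + c² (y(f, c) = c² + c = c + c²)
√((y(3, 12) - 16600/(-22311)) + (-14)⁴) = √((12*(1 + 12) - 16600/(-22311)) + (-14)⁴) = √((12*13 - 16600*(-1)/22311) + 38416) = √((156 - 1*(-16600/22311)) + 38416) = √((156 + 16600/22311) + 38416) = √(3497116/22311 + 38416) = √(860596492/22311) = 2*√533354675917/7437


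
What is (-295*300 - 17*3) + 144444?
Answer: 55893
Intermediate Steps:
(-295*300 - 17*3) + 144444 = (-88500 - 51) + 144444 = -88551 + 144444 = 55893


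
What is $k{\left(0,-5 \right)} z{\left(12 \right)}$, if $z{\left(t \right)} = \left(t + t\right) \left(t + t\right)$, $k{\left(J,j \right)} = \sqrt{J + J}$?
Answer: $0$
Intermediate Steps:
$k{\left(J,j \right)} = \sqrt{2} \sqrt{J}$ ($k{\left(J,j \right)} = \sqrt{2 J} = \sqrt{2} \sqrt{J}$)
$z{\left(t \right)} = 4 t^{2}$ ($z{\left(t \right)} = 2 t 2 t = 4 t^{2}$)
$k{\left(0,-5 \right)} z{\left(12 \right)} = \sqrt{2} \sqrt{0} \cdot 4 \cdot 12^{2} = \sqrt{2} \cdot 0 \cdot 4 \cdot 144 = 0 \cdot 576 = 0$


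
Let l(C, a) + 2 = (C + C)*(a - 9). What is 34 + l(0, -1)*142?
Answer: -250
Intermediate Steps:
l(C, a) = -2 + 2*C*(-9 + a) (l(C, a) = -2 + (C + C)*(a - 9) = -2 + (2*C)*(-9 + a) = -2 + 2*C*(-9 + a))
34 + l(0, -1)*142 = 34 + (-2 - 18*0 + 2*0*(-1))*142 = 34 + (-2 + 0 + 0)*142 = 34 - 2*142 = 34 - 284 = -250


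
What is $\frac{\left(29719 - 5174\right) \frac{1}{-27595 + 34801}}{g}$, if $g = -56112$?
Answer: $- \frac{24545}{404343072} \approx -6.0703 \cdot 10^{-5}$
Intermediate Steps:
$\frac{\left(29719 - 5174\right) \frac{1}{-27595 + 34801}}{g} = \frac{\left(29719 - 5174\right) \frac{1}{-27595 + 34801}}{-56112} = \frac{24545}{7206} \left(- \frac{1}{56112}\right) = - \frac{24545}{404343072}$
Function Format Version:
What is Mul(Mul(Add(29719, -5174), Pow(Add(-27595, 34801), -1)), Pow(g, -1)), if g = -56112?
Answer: Rational(-24545, 404343072) ≈ -6.0703e-5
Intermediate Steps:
Mul(Mul(Add(29719, -5174), Pow(Add(-27595, 34801), -1)), Pow(g, -1)) = Mul(Mul(Add(29719, -5174), Pow(Add(-27595, 34801), -1)), Pow(-56112, -1)) = Mul(Mul(24545, Pow(7206, -1)), Rational(-1, 56112)) = Mul(Mul(24545, Rational(1, 7206)), Rational(-1, 56112)) = Mul(Rational(24545, 7206), Rational(-1, 56112)) = Rational(-24545, 404343072)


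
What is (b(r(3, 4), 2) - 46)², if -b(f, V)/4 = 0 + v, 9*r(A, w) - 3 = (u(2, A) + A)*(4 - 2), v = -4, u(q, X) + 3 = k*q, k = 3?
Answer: 900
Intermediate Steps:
u(q, X) = -3 + 3*q
r(A, w) = 1 + 2*A/9 (r(A, w) = ⅓ + (((-3 + 3*2) + A)*(4 - 2))/9 = ⅓ + (((-3 + 6) + A)*2)/9 = ⅓ + ((3 + A)*2)/9 = ⅓ + (6 + 2*A)/9 = ⅓ + (⅔ + 2*A/9) = 1 + 2*A/9)
b(f, V) = 16 (b(f, V) = -4*(0 - 4) = -4*(-4) = 16)
(b(r(3, 4), 2) - 46)² = (16 - 46)² = (-30)² = 900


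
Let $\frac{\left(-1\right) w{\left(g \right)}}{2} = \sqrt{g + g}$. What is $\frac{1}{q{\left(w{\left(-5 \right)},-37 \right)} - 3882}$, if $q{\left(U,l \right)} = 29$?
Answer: $- \frac{1}{3853} \approx -0.00025954$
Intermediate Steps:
$w{\left(g \right)} = - 2 \sqrt{2} \sqrt{g}$ ($w{\left(g \right)} = - 2 \sqrt{g + g} = - 2 \sqrt{2 g} = - 2 \sqrt{2} \sqrt{g}$)
$\frac{1}{q{\left(w{\left(-5 \right)},-37 \right)} - 3882} = \frac{1}{29 - 3882} = \frac{1}{-3853} = - \frac{1}{3853}$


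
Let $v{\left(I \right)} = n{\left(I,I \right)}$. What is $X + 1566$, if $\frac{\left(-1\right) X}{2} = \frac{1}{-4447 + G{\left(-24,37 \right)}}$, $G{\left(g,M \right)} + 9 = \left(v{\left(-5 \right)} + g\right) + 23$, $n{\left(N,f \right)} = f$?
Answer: $\frac{3493747}{2231} \approx 1566.0$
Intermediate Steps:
$v{\left(I \right)} = I$
$G{\left(g,M \right)} = 9 + g$ ($G{\left(g,M \right)} = -9 + \left(\left(-5 + g\right) + 23\right) = -9 + \left(18 + g\right) = 9 + g$)
$X = \frac{1}{2231}$ ($X = - \frac{2}{-4447 + \left(9 - 24\right)} = - \frac{2}{-4447 - 15} = - \frac{2}{-4462} = \left(-2\right) \left(- \frac{1}{4462}\right) = \frac{1}{2231} \approx 0.00044823$)
$X + 1566 = \frac{1}{2231} + 1566 = \frac{3493747}{2231}$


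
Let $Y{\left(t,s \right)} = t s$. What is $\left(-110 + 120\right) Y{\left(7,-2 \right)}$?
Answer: $-140$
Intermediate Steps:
$Y{\left(t,s \right)} = s t$
$\left(-110 + 120\right) Y{\left(7,-2 \right)} = \left(-110 + 120\right) \left(\left(-2\right) 7\right) = 10 \left(-14\right) = -140$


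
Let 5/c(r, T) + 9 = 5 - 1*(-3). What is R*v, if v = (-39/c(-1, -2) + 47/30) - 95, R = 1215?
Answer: -208089/2 ≈ -1.0404e+5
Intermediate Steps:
c(r, T) = -5 (c(r, T) = 5/(-9 + (5 - 1*(-3))) = 5/(-9 + (5 + 3)) = 5/(-9 + 8) = 5/(-1) = 5*(-1) = -5)
v = -2569/30 (v = (-39/(-5) + 47/30) - 95 = (-39*(-⅕) + 47*(1/30)) - 95 = (39/5 + 47/30) - 95 = 281/30 - 95 = -2569/30 ≈ -85.633)
R*v = 1215*(-2569/30) = -208089/2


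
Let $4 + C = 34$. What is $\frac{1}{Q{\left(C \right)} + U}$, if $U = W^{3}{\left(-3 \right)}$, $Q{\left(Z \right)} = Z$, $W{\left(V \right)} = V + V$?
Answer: $- \frac{1}{186} \approx -0.0053763$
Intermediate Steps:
$W{\left(V \right)} = 2 V$
$C = 30$ ($C = -4 + 34 = 30$)
$U = -216$ ($U = \left(2 \left(-3\right)\right)^{3} = \left(-6\right)^{3} = -216$)
$\frac{1}{Q{\left(C \right)} + U} = \frac{1}{30 - 216} = \frac{1}{-186} = - \frac{1}{186}$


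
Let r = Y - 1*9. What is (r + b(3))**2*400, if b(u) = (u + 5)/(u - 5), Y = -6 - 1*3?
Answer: 193600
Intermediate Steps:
Y = -9 (Y = -6 - 3 = -9)
r = -18 (r = -9 - 1*9 = -9 - 9 = -18)
b(u) = (5 + u)/(-5 + u)
(r + b(3))**2*400 = (-18 + (5 + 3)/(-5 + 3))**2*400 = (-18 + 8/(-2))**2*400 = (-18 - 1/2*8)**2*400 = (-18 - 4)**2*400 = (-22)**2*400 = 484*400 = 193600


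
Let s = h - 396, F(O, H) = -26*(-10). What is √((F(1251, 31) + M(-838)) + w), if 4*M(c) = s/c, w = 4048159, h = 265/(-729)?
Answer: √8290123950859438/45252 ≈ 2012.1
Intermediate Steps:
h = -265/729 (h = 265*(-1/729) = -265/729 ≈ -0.36351)
F(O, H) = 260
s = -288949/729 (s = -265/729 - 396 = -288949/729 ≈ -396.36)
M(c) = -288949/(2916*c) (M(c) = (-288949/(729*c))/4 = -288949/(2916*c))
√((F(1251, 31) + M(-838)) + w) = √((260 - 288949/2916/(-838)) + 4048159) = √((260 - 288949/2916*(-1/838)) + 4048159) = √((260 + 288949/2443608) + 4048159) = √(635627029/2443608 + 4048159) = √(9892749344701/2443608) = √8290123950859438/45252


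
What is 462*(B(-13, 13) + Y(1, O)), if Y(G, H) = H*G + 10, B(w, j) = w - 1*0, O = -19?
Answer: -10164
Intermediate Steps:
B(w, j) = w (B(w, j) = w + 0 = w)
Y(G, H) = 10 + G*H (Y(G, H) = G*H + 10 = 10 + G*H)
462*(B(-13, 13) + Y(1, O)) = 462*(-13 + (10 + 1*(-19))) = 462*(-13 + (10 - 19)) = 462*(-13 - 9) = 462*(-22) = -10164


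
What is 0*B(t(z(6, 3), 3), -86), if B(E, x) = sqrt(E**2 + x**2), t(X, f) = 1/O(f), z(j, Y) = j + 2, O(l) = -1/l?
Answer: 0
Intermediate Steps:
z(j, Y) = 2 + j
t(X, f) = -f (t(X, f) = 1/(-1/f) = -f)
0*B(t(z(6, 3), 3), -86) = 0*sqrt((-1*3)**2 + (-86)**2) = 0*sqrt((-3)**2 + 7396) = 0*sqrt(9 + 7396) = 0*sqrt(7405) = 0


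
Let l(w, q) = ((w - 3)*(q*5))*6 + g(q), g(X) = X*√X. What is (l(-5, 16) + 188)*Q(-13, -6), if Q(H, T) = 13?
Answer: -46644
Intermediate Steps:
g(X) = X^(3/2)
l(w, q) = q^(3/2) + 30*q*(-3 + w) (l(w, q) = ((w - 3)*(q*5))*6 + q^(3/2) = ((-3 + w)*(5*q))*6 + q^(3/2) = (5*q*(-3 + w))*6 + q^(3/2) = 30*q*(-3 + w) + q^(3/2) = q^(3/2) + 30*q*(-3 + w))
(l(-5, 16) + 188)*Q(-13, -6) = ((16^(3/2) - 90*16 + 30*16*(-5)) + 188)*13 = ((64 - 1440 - 2400) + 188)*13 = (-3776 + 188)*13 = -3588*13 = -46644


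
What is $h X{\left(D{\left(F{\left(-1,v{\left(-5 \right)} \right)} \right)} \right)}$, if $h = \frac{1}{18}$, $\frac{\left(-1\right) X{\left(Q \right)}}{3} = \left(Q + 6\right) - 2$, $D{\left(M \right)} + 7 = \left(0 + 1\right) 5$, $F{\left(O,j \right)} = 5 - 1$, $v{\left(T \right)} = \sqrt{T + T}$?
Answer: $- \frac{1}{3} \approx -0.33333$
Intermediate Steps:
$v{\left(T \right)} = \sqrt{2} \sqrt{T}$ ($v{\left(T \right)} = \sqrt{2 T} = \sqrt{2} \sqrt{T}$)
$F{\left(O,j \right)} = 4$
$D{\left(M \right)} = -2$ ($D{\left(M \right)} = -7 + \left(0 + 1\right) 5 = -7 + 1 \cdot 5 = -7 + 5 = -2$)
$X{\left(Q \right)} = -12 - 3 Q$ ($X{\left(Q \right)} = - 3 \left(\left(Q + 6\right) - 2\right) = - 3 \left(\left(6 + Q\right) - 2\right) = - 3 \left(4 + Q\right) = -12 - 3 Q$)
$h = \frac{1}{18} \approx 0.055556$
$h X{\left(D{\left(F{\left(-1,v{\left(-5 \right)} \right)} \right)} \right)} = \frac{-12 - -6}{18} = \frac{-12 + 6}{18} = \frac{1}{18} \left(-6\right) = - \frac{1}{3}$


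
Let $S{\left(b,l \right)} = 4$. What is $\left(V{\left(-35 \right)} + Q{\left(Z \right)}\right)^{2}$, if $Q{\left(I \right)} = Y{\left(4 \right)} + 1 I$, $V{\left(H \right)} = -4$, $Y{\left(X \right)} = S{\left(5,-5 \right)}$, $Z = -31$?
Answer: $961$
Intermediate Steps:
$Y{\left(X \right)} = 4$
$Q{\left(I \right)} = 4 + I$ ($Q{\left(I \right)} = 4 + 1 I = 4 + I$)
$\left(V{\left(-35 \right)} + Q{\left(Z \right)}\right)^{2} = \left(-4 + \left(4 - 31\right)\right)^{2} = \left(-4 - 27\right)^{2} = \left(-31\right)^{2} = 961$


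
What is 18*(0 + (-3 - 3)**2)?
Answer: 648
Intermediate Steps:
18*(0 + (-3 - 3)**2) = 18*(0 + (-6)**2) = 18*(0 + 36) = 18*36 = 648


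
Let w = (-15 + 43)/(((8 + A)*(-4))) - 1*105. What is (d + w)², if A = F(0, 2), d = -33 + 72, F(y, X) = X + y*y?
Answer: 444889/100 ≈ 4448.9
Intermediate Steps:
F(y, X) = X + y²
d = 39
A = 2 (A = 2 + 0² = 2 + 0 = 2)
w = -1057/10 (w = (-15 + 43)/(((8 + 2)*(-4))) - 1*105 = 28/((10*(-4))) - 105 = 28/(-40) - 105 = 28*(-1/40) - 105 = -7/10 - 105 = -1057/10 ≈ -105.70)
(d + w)² = (39 - 1057/10)² = (-667/10)² = 444889/100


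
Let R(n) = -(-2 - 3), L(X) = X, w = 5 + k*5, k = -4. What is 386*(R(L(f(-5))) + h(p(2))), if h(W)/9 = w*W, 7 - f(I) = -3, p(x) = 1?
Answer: -50180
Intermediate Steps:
f(I) = 10 (f(I) = 7 - 1*(-3) = 7 + 3 = 10)
w = -15 (w = 5 - 4*5 = 5 - 20 = -15)
R(n) = 5 (R(n) = -1*(-5) = 5)
h(W) = -135*W (h(W) = 9*(-15*W) = -135*W)
386*(R(L(f(-5))) + h(p(2))) = 386*(5 - 135*1) = 386*(5 - 135) = 386*(-130) = -50180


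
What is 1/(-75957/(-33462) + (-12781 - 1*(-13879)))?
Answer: 11154/12272411 ≈ 0.00090887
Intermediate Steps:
1/(-75957/(-33462) + (-12781 - 1*(-13879))) = 1/(-75957*(-1/33462) + (-12781 + 13879)) = 1/(25319/11154 + 1098) = 1/(12272411/11154) = 11154/12272411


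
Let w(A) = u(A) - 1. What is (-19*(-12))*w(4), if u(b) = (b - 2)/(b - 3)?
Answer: 228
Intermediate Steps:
u(b) = (-2 + b)/(-3 + b)
w(A) = -1 + (-2 + A)/(-3 + A) (w(A) = (-2 + A)/(-3 + A) - 1 = -1 + (-2 + A)/(-3 + A))
(-19*(-12))*w(4) = (-19*(-12))/(-3 + 4) = 228/1 = 228*1 = 228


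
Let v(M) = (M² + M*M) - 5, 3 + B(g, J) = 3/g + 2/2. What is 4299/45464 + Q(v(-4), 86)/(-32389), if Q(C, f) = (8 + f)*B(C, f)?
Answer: 1325814271/13252801464 ≈ 0.10004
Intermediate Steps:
B(g, J) = -2 + 3/g (B(g, J) = -3 + (3/g + 2/2) = -3 + (3/g + 2*(½)) = -3 + (3/g + 1) = -3 + (1 + 3/g) = -2 + 3/g)
v(M) = -5 + 2*M² (v(M) = (M² + M²) - 5 = 2*M² - 5 = -5 + 2*M²)
Q(C, f) = (-2 + 3/C)*(8 + f) (Q(C, f) = (8 + f)*(-2 + 3/C) = (-2 + 3/C)*(8 + f))
4299/45464 + Q(v(-4), 86)/(-32389) = 4299/45464 - (-3 + 2*(-5 + 2*(-4)²))*(8 + 86)/(-5 + 2*(-4)²)/(-32389) = 4299*(1/45464) - 1*(-3 + 2*(-5 + 2*16))*94/(-5 + 2*16)*(-1/32389) = 4299/45464 - 1*(-3 + 2*(-5 + 32))*94/(-5 + 32)*(-1/32389) = 4299/45464 - 1*(-3 + 2*27)*94/27*(-1/32389) = 4299/45464 - 1*1/27*(-3 + 54)*94*(-1/32389) = 4299/45464 - 1*1/27*51*94*(-1/32389) = 4299/45464 - 1598/9*(-1/32389) = 4299/45464 + 1598/291501 = 1325814271/13252801464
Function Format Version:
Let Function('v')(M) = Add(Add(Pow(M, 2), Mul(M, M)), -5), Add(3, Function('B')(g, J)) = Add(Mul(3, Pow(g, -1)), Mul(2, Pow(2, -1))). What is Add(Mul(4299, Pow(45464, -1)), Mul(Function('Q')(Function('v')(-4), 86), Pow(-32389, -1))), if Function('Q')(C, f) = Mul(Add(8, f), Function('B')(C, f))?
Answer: Rational(1325814271, 13252801464) ≈ 0.10004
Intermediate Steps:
Function('B')(g, J) = Add(-2, Mul(3, Pow(g, -1))) (Function('B')(g, J) = Add(-3, Add(Mul(3, Pow(g, -1)), Mul(2, Pow(2, -1)))) = Add(-3, Add(Mul(3, Pow(g, -1)), Mul(2, Rational(1, 2)))) = Add(-3, Add(Mul(3, Pow(g, -1)), 1)) = Add(-3, Add(1, Mul(3, Pow(g, -1)))) = Add(-2, Mul(3, Pow(g, -1))))
Function('v')(M) = Add(-5, Mul(2, Pow(M, 2))) (Function('v')(M) = Add(Add(Pow(M, 2), Pow(M, 2)), -5) = Add(Mul(2, Pow(M, 2)), -5) = Add(-5, Mul(2, Pow(M, 2))))
Function('Q')(C, f) = Mul(Add(-2, Mul(3, Pow(C, -1))), Add(8, f)) (Function('Q')(C, f) = Mul(Add(8, f), Add(-2, Mul(3, Pow(C, -1)))) = Mul(Add(-2, Mul(3, Pow(C, -1))), Add(8, f)))
Add(Mul(4299, Pow(45464, -1)), Mul(Function('Q')(Function('v')(-4), 86), Pow(-32389, -1))) = Add(Mul(4299, Pow(45464, -1)), Mul(Mul(-1, Pow(Add(-5, Mul(2, Pow(-4, 2))), -1), Add(-3, Mul(2, Add(-5, Mul(2, Pow(-4, 2))))), Add(8, 86)), Pow(-32389, -1))) = Add(Mul(4299, Rational(1, 45464)), Mul(Mul(-1, Pow(Add(-5, Mul(2, 16)), -1), Add(-3, Mul(2, Add(-5, Mul(2, 16)))), 94), Rational(-1, 32389))) = Add(Rational(4299, 45464), Mul(Mul(-1, Pow(Add(-5, 32), -1), Add(-3, Mul(2, Add(-5, 32))), 94), Rational(-1, 32389))) = Add(Rational(4299, 45464), Mul(Mul(-1, Pow(27, -1), Add(-3, Mul(2, 27)), 94), Rational(-1, 32389))) = Add(Rational(4299, 45464), Mul(Mul(-1, Rational(1, 27), Add(-3, 54), 94), Rational(-1, 32389))) = Add(Rational(4299, 45464), Mul(Mul(-1, Rational(1, 27), 51, 94), Rational(-1, 32389))) = Add(Rational(4299, 45464), Mul(Rational(-1598, 9), Rational(-1, 32389))) = Add(Rational(4299, 45464), Rational(1598, 291501)) = Rational(1325814271, 13252801464)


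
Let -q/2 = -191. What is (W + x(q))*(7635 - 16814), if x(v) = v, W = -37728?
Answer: 342798934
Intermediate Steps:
q = 382 (q = -2*(-191) = 382)
(W + x(q))*(7635 - 16814) = (-37728 + 382)*(7635 - 16814) = -37346*(-9179) = 342798934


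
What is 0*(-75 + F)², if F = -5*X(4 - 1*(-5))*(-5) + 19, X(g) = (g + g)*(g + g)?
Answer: 0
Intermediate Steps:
X(g) = 4*g² (X(g) = (2*g)*(2*g) = 4*g²)
F = 8119 (F = -20*(4 - 1*(-5))²*(-5) + 19 = -20*(4 + 5)²*(-5) + 19 = -20*9²*(-5) + 19 = -20*81*(-5) + 19 = -5*324*(-5) + 19 = -1620*(-5) + 19 = 8100 + 19 = 8119)
0*(-75 + F)² = 0*(-75 + 8119)² = 0*8044² = 0*64705936 = 0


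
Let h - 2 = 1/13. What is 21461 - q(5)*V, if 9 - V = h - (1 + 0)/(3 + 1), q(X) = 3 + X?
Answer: 278247/13 ≈ 21404.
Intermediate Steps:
h = 27/13 (h = 2 + 1/13 = 27/13 ≈ 2.0769)
V = 373/52 (V = 9 - (27/13 - (1 + 0)/(3 + 1)) = 9 - (27/13 - 1/4) = 9 - 1*95/52 = 9 - 95/52 = 373/52 ≈ 7.1731)
21461 - q(5)*V = 21461 - (3 + 5)*(373/52) = 21461 - 8*(373/52) = 21461 - 746/13 = 278247/13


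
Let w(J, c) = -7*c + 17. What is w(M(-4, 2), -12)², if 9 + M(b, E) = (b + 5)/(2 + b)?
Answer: 10201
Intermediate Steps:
M(b, E) = -9 + (5 + b)/(2 + b) (M(b, E) = -9 + (b + 5)/(2 + b) = -9 + (5 + b)/(2 + b))
w(J, c) = 17 - 7*c
w(M(-4, 2), -12)² = (17 - 7*(-12))² = (17 + 84)² = 101² = 10201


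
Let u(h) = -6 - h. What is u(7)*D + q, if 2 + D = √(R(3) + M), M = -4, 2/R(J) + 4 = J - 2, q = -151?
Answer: -125 - 13*I*√42/3 ≈ -125.0 - 28.083*I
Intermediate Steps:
R(J) = 2/(-6 + J) (R(J) = 2/(-4 + (J - 2)) = 2/(-4 + (-2 + J)) = 2/(-6 + J))
D = -2 + I*√42/3 (D = -2 + √(2/(-6 + 3) - 4) = -2 + √(2/(-3) - 4) = -2 + √(2*(-⅓) - 4) = -2 + √(-⅔ - 4) = -2 + √(-14/3) = -2 + I*√42/3 ≈ -2.0 + 2.1602*I)
u(7)*D + q = (-6 - 1*7)*(-2 + I*√42/3) - 151 = (-6 - 7)*(-2 + I*√42/3) - 151 = -13*(-2 + I*√42/3) - 151 = (26 - 13*I*√42/3) - 151 = -125 - 13*I*√42/3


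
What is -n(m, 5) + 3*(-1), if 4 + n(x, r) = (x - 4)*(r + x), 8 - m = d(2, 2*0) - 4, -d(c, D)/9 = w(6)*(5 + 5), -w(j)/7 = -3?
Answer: -3619485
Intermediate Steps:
w(j) = 21 (w(j) = -7*(-3) = 21)
d(c, D) = -1890 (d(c, D) = -189*(5 + 5) = -189*10 = -9*210 = -1890)
m = 1902 (m = 8 - (-1890 - 4) = 8 - 1*(-1894) = 8 + 1894 = 1902)
n(x, r) = -4 + (-4 + x)*(r + x) (n(x, r) = -4 + (x - 4)*(r + x) = -4 + (-4 + x)*(r + x))
-n(m, 5) + 3*(-1) = -(-4 + 1902² - 4*5 - 4*1902 + 5*1902) + 3*(-1) = -(-4 + 3617604 - 20 - 7608 + 9510) - 3 = -1*3619482 - 3 = -3619482 - 3 = -3619485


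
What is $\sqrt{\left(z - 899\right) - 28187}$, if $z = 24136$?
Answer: $15 i \sqrt{22} \approx 70.356 i$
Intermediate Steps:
$\sqrt{\left(z - 899\right) - 28187} = \sqrt{\left(24136 - 899\right) - 28187} = \sqrt{23237 - 28187} = \sqrt{-4950} = 15 i \sqrt{22}$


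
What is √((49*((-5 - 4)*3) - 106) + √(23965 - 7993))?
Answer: √(-1429 + 22*√33) ≈ 36.092*I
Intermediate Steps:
√((49*((-5 - 4)*3) - 106) + √(23965 - 7993)) = √((49*(-9*3) - 106) + √15972) = √((49*(-27) - 106) + 22*√33) = √((-1323 - 106) + 22*√33) = √(-1429 + 22*√33)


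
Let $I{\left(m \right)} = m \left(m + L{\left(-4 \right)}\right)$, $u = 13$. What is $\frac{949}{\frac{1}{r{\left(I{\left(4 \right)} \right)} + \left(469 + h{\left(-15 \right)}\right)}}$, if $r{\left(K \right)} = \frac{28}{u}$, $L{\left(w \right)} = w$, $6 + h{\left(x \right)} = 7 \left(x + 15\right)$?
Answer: $441431$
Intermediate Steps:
$h{\left(x \right)} = 99 + 7 x$ ($h{\left(x \right)} = -6 + 7 \left(x + 15\right) = -6 + 7 \left(15 + x\right) = -6 + \left(105 + 7 x\right) = 99 + 7 x$)
$I{\left(m \right)} = m \left(-4 + m\right)$ ($I{\left(m \right)} = m \left(m - 4\right) = m \left(-4 + m\right)$)
$r{\left(K \right)} = \frac{28}{13}$
$\frac{949}{\frac{1}{r{\left(I{\left(4 \right)} \right)} + \left(469 + h{\left(-15 \right)}\right)}} = \frac{949}{\frac{1}{\frac{28}{13} + \left(469 + \left(99 + 7 \left(-15\right)\right)\right)}} = \frac{949}{\frac{1}{\frac{28}{13} + \left(469 + \left(99 - 105\right)\right)}} = \frac{949}{\frac{1}{\frac{28}{13} + \left(469 - 6\right)}} = \frac{949}{\frac{1}{\frac{28}{13} + 463}} = \frac{949}{\frac{1}{\frac{6047}{13}}} = \frac{949}{\frac{13}{6047}} = 949 \cdot \frac{6047}{13} = 441431$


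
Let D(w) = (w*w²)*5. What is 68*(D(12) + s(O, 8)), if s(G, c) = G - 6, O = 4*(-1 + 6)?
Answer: 588472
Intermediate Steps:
O = 20 (O = 4*5 = 20)
s(G, c) = -6 + G
D(w) = 5*w³ (D(w) = w³*5 = 5*w³)
68*(D(12) + s(O, 8)) = 68*(5*12³ + (-6 + 20)) = 68*(5*1728 + 14) = 68*(8640 + 14) = 68*8654 = 588472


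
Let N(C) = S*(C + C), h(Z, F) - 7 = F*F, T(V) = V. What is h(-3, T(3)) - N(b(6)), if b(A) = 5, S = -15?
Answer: 166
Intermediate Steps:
h(Z, F) = 7 + F**2 (h(Z, F) = 7 + F*F = 7 + F**2)
N(C) = -30*C (N(C) = -15*(C + C) = -30*C)
h(-3, T(3)) - N(b(6)) = (7 + 3**2) - (-30)*5 = (7 + 9) - 1*(-150) = 16 + 150 = 166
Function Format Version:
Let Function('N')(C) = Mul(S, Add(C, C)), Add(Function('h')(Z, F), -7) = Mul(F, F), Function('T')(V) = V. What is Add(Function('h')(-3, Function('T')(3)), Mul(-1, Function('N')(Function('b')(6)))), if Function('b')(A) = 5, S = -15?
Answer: 166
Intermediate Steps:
Function('h')(Z, F) = Add(7, Pow(F, 2)) (Function('h')(Z, F) = Add(7, Mul(F, F)) = Add(7, Pow(F, 2)))
Function('N')(C) = Mul(-30, C) (Function('N')(C) = Mul(-15, Add(C, C)) = Mul(-15, Mul(2, C)) = Mul(-30, C))
Add(Function('h')(-3, Function('T')(3)), Mul(-1, Function('N')(Function('b')(6)))) = Add(Add(7, Pow(3, 2)), Mul(-1, Mul(-30, 5))) = Add(Add(7, 9), Mul(-1, -150)) = Add(16, 150) = 166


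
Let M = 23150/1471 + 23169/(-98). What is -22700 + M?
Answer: -3304199499/144158 ≈ -22921.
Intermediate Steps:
M = -31812899/144158 (M = 23150*(1/1471) + 23169*(-1/98) = 23150/1471 - 23169/98 = -31812899/144158 ≈ -220.68)
-22700 + M = -22700 - 31812899/144158 = -3304199499/144158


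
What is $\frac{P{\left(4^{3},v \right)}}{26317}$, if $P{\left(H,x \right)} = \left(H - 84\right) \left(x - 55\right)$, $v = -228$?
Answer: $\frac{5660}{26317} \approx 0.21507$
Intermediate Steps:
$P{\left(H,x \right)} = \left(-84 + H\right) \left(-55 + x\right)$
$\frac{P{\left(4^{3},v \right)}}{26317} = \frac{4620 - -19152 - 55 \cdot 4^{3} + 4^{3} \left(-228\right)}{26317} = \left(4620 + 19152 - 3520 + 64 \left(-228\right)\right) \frac{1}{26317} = \left(4620 + 19152 - 3520 - 14592\right) \frac{1}{26317} = 5660 \cdot \frac{1}{26317} = \frac{5660}{26317}$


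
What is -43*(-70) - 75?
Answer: 2935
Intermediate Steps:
-43*(-70) - 75 = 3010 - 75 = 2935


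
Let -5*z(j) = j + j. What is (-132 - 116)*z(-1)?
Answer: -496/5 ≈ -99.200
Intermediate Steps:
z(j) = -2*j/5 (z(j) = -(j + j)/5 = -2*j/5)
(-132 - 116)*z(-1) = (-132 - 116)*(-⅖*(-1)) = -248*⅖ = -496/5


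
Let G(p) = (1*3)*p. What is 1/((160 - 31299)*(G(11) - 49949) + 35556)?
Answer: 1/1554369880 ≈ 6.4335e-10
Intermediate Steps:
G(p) = 3*p
1/((160 - 31299)*(G(11) - 49949) + 35556) = 1/((160 - 31299)*(3*11 - 49949) + 35556) = 1/(-31139*(33 - 49949) + 35556) = 1/(-31139*(-49916) + 35556) = 1/(1554334324 + 35556) = 1/1554369880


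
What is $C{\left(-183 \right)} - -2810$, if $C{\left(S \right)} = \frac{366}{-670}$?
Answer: $\frac{941167}{335} \approx 2809.5$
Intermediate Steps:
$C{\left(S \right)} = - \frac{183}{335}$ ($C{\left(S \right)} = 366 \left(- \frac{1}{670}\right) = - \frac{183}{335}$)
$C{\left(-183 \right)} - -2810 = - \frac{183}{335} - -2810 = - \frac{183}{335} + 2810 = \frac{941167}{335}$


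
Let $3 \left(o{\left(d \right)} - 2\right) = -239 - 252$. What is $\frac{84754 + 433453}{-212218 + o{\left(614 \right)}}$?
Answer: $- \frac{1554621}{637139} \approx -2.44$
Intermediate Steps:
$o{\left(d \right)} = - \frac{485}{3}$ ($o{\left(d \right)} = 2 + \frac{-239 - 252}{3} = 2 + \frac{1}{3} \left(-491\right) = 2 - \frac{491}{3} = - \frac{485}{3}$)
$\frac{84754 + 433453}{-212218 + o{\left(614 \right)}} = \frac{84754 + 433453}{-212218 - \frac{485}{3}} = \frac{518207}{- \frac{637139}{3}} = 518207 \left(- \frac{3}{637139}\right) = - \frac{1554621}{637139}$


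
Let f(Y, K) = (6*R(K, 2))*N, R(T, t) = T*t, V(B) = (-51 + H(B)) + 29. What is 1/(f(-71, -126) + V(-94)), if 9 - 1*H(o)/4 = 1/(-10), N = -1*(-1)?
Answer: -5/7488 ≈ -0.00066774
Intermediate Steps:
N = 1
H(o) = 182/5 (H(o) = 36 - 4/(-10) = 36 - 4*(-⅒) = 36 + ⅖ = 182/5)
V(B) = 72/5 (V(B) = (-51 + 182/5) + 29 = -73/5 + 29 = 72/5)
f(Y, K) = 12*K (f(Y, K) = (6*(K*2))*1 = (6*(2*K))*1 = (12*K)*1 = 12*K)
1/(f(-71, -126) + V(-94)) = 1/(12*(-126) + 72/5) = 1/(-1512 + 72/5) = 1/(-7488/5) = -5/7488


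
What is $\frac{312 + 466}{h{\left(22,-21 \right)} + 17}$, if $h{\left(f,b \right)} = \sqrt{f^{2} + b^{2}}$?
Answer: $- \frac{6613}{318} + \frac{1945 \sqrt{37}}{318} \approx 16.409$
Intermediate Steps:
$h{\left(f,b \right)} = \sqrt{b^{2} + f^{2}}$
$\frac{312 + 466}{h{\left(22,-21 \right)} + 17} = \frac{312 + 466}{\sqrt{\left(-21\right)^{2} + 22^{2}} + 17} = \frac{778}{\sqrt{441 + 484} + 17} = \frac{778}{\sqrt{925} + 17} = \frac{778}{5 \sqrt{37} + 17} = \frac{778}{17 + 5 \sqrt{37}}$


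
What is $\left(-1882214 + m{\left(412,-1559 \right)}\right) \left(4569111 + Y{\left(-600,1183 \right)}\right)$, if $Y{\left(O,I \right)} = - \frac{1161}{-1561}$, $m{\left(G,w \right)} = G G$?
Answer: $- \frac{12213992655797040}{1561} \approx -7.8245 \cdot 10^{12}$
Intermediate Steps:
$m{\left(G,w \right)} = G^{2}$
$Y{\left(O,I \right)} = \frac{1161}{1561}$ ($Y{\left(O,I \right)} = \left(-1161\right) \left(- \frac{1}{1561}\right) = \frac{1161}{1561}$)
$\left(-1882214 + m{\left(412,-1559 \right)}\right) \left(4569111 + Y{\left(-600,1183 \right)}\right) = \left(-1882214 + 412^{2}\right) \left(4569111 + \frac{1161}{1561}\right) = \left(-1882214 + 169744\right) \frac{7132383432}{1561} = \left(-1712470\right) \frac{7132383432}{1561} = - \frac{12213992655797040}{1561}$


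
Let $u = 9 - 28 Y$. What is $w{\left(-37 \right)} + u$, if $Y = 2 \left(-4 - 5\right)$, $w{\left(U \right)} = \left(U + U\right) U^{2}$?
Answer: $-100793$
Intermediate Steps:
$w{\left(U \right)} = 2 U^{3}$ ($w{\left(U \right)} = 2 U U^{2} = 2 U^{3}$)
$Y = -18$ ($Y = 2 \left(-9\right) = -18$)
$u = 513$ ($u = 9 - -504 = 9 + 504 = 513$)
$w{\left(-37 \right)} + u = 2 \left(-37\right)^{3} + 513 = 2 \left(-50653\right) + 513 = -101306 + 513 = -100793$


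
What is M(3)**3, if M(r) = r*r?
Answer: 729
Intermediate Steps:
M(r) = r**2
M(3)**3 = (3**2)**3 = 9**3 = 729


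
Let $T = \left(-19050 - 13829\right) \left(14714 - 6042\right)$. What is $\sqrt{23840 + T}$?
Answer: $16 i \sqrt{1113683} \approx 16885.0 i$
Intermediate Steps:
$T = -285126688$ ($T = \left(-32879\right) 8672 = -285126688$)
$\sqrt{23840 + T} = \sqrt{23840 - 285126688} = \sqrt{-285102848} = 16 i \sqrt{1113683}$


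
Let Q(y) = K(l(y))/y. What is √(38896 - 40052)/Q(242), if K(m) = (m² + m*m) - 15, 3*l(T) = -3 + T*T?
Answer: 74052*I/6858781307 ≈ 1.0797e-5*I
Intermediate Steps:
l(T) = -1 + T²/3 (l(T) = (-3 + T*T)/3 = (-3 + T²)/3 = -1 + T²/3)
K(m) = -15 + 2*m² (K(m) = (m² + m²) - 15 = 2*m² - 15 = -15 + 2*m²)
Q(y) = (-15 + 2*(-1 + y²/3)²)/y
√(38896 - 40052)/Q(242) = √(38896 - 40052)/(((⅑)*(-135 + 2*(-3 + 242²)²)/242)) = √(-1156)/(((⅑)*(1/242)*(-135 + 2*(-3 + 58564)²))) = (34*I)/(((⅑)*(1/242)*(-135 + 2*58561²))) = (34*I)/(((⅑)*(1/242)*(-135 + 2*3429390721))) = (34*I)/(((⅑)*(1/242)*(-135 + 6858781442))) = (34*I)/(((⅑)*(1/242)*6858781307)) = (34*I)/(6858781307/2178) = (34*I)*(2178/6858781307) = 74052*I/6858781307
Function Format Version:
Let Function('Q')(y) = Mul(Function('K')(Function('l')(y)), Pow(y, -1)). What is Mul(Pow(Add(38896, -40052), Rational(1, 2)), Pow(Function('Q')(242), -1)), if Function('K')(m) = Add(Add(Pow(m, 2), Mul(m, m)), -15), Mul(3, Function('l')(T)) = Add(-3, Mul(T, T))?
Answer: Mul(Rational(74052, 6858781307), I) ≈ Mul(1.0797e-5, I)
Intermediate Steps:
Function('l')(T) = Add(-1, Mul(Rational(1, 3), Pow(T, 2))) (Function('l')(T) = Mul(Rational(1, 3), Add(-3, Mul(T, T))) = Mul(Rational(1, 3), Add(-3, Pow(T, 2))) = Add(-1, Mul(Rational(1, 3), Pow(T, 2))))
Function('K')(m) = Add(-15, Mul(2, Pow(m, 2))) (Function('K')(m) = Add(Add(Pow(m, 2), Pow(m, 2)), -15) = Add(Mul(2, Pow(m, 2)), -15) = Add(-15, Mul(2, Pow(m, 2))))
Function('Q')(y) = Mul(Pow(y, -1), Add(-15, Mul(2, Pow(Add(-1, Mul(Rational(1, 3), Pow(y, 2))), 2)))) (Function('Q')(y) = Mul(Add(-15, Mul(2, Pow(Add(-1, Mul(Rational(1, 3), Pow(y, 2))), 2))), Pow(y, -1)) = Mul(Pow(y, -1), Add(-15, Mul(2, Pow(Add(-1, Mul(Rational(1, 3), Pow(y, 2))), 2)))))
Mul(Pow(Add(38896, -40052), Rational(1, 2)), Pow(Function('Q')(242), -1)) = Mul(Pow(Add(38896, -40052), Rational(1, 2)), Pow(Mul(Rational(1, 9), Pow(242, -1), Add(-135, Mul(2, Pow(Add(-3, Pow(242, 2)), 2)))), -1)) = Mul(Pow(-1156, Rational(1, 2)), Pow(Mul(Rational(1, 9), Rational(1, 242), Add(-135, Mul(2, Pow(Add(-3, 58564), 2)))), -1)) = Mul(Mul(34, I), Pow(Mul(Rational(1, 9), Rational(1, 242), Add(-135, Mul(2, Pow(58561, 2)))), -1)) = Mul(Mul(34, I), Pow(Mul(Rational(1, 9), Rational(1, 242), Add(-135, Mul(2, 3429390721))), -1)) = Mul(Mul(34, I), Pow(Mul(Rational(1, 9), Rational(1, 242), Add(-135, 6858781442)), -1)) = Mul(Mul(34, I), Pow(Mul(Rational(1, 9), Rational(1, 242), 6858781307), -1)) = Mul(Mul(34, I), Pow(Rational(6858781307, 2178), -1)) = Mul(Mul(34, I), Rational(2178, 6858781307)) = Mul(Rational(74052, 6858781307), I)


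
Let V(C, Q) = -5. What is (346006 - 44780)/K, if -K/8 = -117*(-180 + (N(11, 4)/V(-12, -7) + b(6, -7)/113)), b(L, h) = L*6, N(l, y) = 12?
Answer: -85096345/48145968 ≈ -1.7675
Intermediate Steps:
b(L, h) = 6*L
K = -96291936/565 (K = -(-936)*(-180 + (12/(-5) + (6*6)/113)) = -(-936)*(-180 + (12*(-1/5) + 36*(1/113))) = -(-936)*(-180 + (-12/5 + 36/113)) = -(-936)*(-180 - 1176/565) = -(-936)*(-102876)/565 = -8*12036492/565 = -96291936/565 ≈ -1.7043e+5)
(346006 - 44780)/K = (346006 - 44780)/(-96291936/565) = 301226*(-565/96291936) = -85096345/48145968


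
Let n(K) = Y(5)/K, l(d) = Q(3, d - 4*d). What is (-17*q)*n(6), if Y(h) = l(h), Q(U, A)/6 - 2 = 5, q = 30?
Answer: -3570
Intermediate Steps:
Q(U, A) = 42 (Q(U, A) = 12 + 6*5 = 12 + 30 = 42)
l(d) = 42
Y(h) = 42
n(K) = 42/K
(-17*q)*n(6) = (-17*30)*(42/6) = -21420/6 = -510*7 = -3570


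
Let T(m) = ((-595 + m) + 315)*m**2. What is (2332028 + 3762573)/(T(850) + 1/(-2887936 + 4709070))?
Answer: 11099085097534/749988509550001 ≈ 0.014799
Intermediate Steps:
T(m) = m**2*(-280 + m) (T(m) = (-280 + m)*m**2 = m**2*(-280 + m))
(2332028 + 3762573)/(T(850) + 1/(-2887936 + 4709070)) = (2332028 + 3762573)/(850**2*(-280 + 850) + 1/(-2887936 + 4709070)) = 6094601/(722500*570 + 1/1821134) = 6094601/(411825000 + 1/1821134) = 6094601/(749988509550001/1821134) = 6094601*(1821134/749988509550001) = 11099085097534/749988509550001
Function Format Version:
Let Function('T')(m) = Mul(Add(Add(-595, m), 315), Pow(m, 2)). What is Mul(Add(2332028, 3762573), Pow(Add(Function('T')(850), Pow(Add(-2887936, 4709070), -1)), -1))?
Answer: Rational(11099085097534, 749988509550001) ≈ 0.014799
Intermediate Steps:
Function('T')(m) = Mul(Pow(m, 2), Add(-280, m)) (Function('T')(m) = Mul(Add(-280, m), Pow(m, 2)) = Mul(Pow(m, 2), Add(-280, m)))
Mul(Add(2332028, 3762573), Pow(Add(Function('T')(850), Pow(Add(-2887936, 4709070), -1)), -1)) = Mul(Add(2332028, 3762573), Pow(Add(Mul(Pow(850, 2), Add(-280, 850)), Pow(Add(-2887936, 4709070), -1)), -1)) = Mul(6094601, Pow(Add(Mul(722500, 570), Pow(1821134, -1)), -1)) = Mul(6094601, Pow(Add(411825000, Rational(1, 1821134)), -1)) = Mul(6094601, Pow(Rational(749988509550001, 1821134), -1)) = Mul(6094601, Rational(1821134, 749988509550001)) = Rational(11099085097534, 749988509550001)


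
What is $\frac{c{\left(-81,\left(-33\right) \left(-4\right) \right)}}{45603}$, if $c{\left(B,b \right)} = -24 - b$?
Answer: $- \frac{52}{15201} \approx -0.0034208$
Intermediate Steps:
$\frac{c{\left(-81,\left(-33\right) \left(-4\right) \right)}}{45603} = \frac{-24 - \left(-33\right) \left(-4\right)}{45603} = \left(-24 - 132\right) \frac{1}{45603} = \left(-156\right) \frac{1}{45603} = - \frac{52}{15201}$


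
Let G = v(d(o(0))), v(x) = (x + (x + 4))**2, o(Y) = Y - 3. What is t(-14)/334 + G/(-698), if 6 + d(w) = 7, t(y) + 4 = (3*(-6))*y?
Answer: 40270/58283 ≈ 0.69094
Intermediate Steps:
o(Y) = -3 + Y
t(y) = -4 - 18*y (t(y) = -4 + (3*(-6))*y = -4 - 18*y)
d(w) = 1 (d(w) = -6 + 7 = 1)
v(x) = (4 + 2*x)**2 (v(x) = (x + (4 + x))**2 = (4 + 2*x)**2)
G = 36 (G = 4*(2 + 1)**2 = 4*3**2 = 4*9 = 36)
t(-14)/334 + G/(-698) = (-4 - 18*(-14))/334 + 36/(-698) = (-4 + 252)*(1/334) + 36*(-1/698) = 248*(1/334) - 18/349 = 124/167 - 18/349 = 40270/58283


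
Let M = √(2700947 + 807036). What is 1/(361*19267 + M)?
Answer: 6955387/48377404811786 - √3507983/48377404811786 ≈ 1.4373e-7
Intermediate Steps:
M = √3507983 ≈ 1873.0
1/(361*19267 + M) = 1/(361*19267 + √3507983) = 1/(6955387 + √3507983)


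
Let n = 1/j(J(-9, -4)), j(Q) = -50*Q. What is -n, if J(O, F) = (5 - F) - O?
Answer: 1/900 ≈ 0.0011111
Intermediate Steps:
J(O, F) = 5 - F - O
n = -1/900 (n = 1/(-50*(5 - 1*(-4) - 1*(-9))) = 1/(-50*(5 + 4 + 9)) = 1/(-50*18) = 1/(-900) = -1/900 ≈ -0.0011111)
-n = -1*(-1/900) = 1/900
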